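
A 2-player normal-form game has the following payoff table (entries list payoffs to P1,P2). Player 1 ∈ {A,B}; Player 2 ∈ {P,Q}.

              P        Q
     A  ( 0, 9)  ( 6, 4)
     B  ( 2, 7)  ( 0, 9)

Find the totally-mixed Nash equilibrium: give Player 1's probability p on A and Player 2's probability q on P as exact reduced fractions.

P1 indiff ⇒ q·0+(1-q)·6 = q·2+(1-q)·0 ⇒ q(-2) = (1-q)(-6) ⇒ q = 3/4
P2 indiff ⇒ p·9+(1-p)·7 = p·4+(1-p)·9 ⇒ p(5) = (1-p)(2) ⇒ p = 2/7

P1 mixes 2/7 on A; P2 mixes 3/4 on P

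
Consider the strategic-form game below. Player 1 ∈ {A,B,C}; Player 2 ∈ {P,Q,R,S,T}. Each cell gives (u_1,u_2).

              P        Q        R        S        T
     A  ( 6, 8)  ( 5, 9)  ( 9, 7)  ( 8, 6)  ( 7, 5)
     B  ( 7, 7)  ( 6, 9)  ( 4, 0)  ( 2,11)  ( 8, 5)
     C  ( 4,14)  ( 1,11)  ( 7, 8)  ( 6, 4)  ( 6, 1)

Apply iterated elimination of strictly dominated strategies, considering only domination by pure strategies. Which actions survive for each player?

P1 drop C (A beats it: P:6>4 Q:5>1 R:9>7 S:8>6 T:7>6)
P2 drop P (Q beats it: A:9>8 B:9>7)
P2 drop R (Q beats it: A:9>7 B:9>0)
P2 drop T (Q beats it: A:9>5 B:9>5)
P1→{A,B} P2→{Q,S}

Survivors P1:{A,B} P2:{Q,S}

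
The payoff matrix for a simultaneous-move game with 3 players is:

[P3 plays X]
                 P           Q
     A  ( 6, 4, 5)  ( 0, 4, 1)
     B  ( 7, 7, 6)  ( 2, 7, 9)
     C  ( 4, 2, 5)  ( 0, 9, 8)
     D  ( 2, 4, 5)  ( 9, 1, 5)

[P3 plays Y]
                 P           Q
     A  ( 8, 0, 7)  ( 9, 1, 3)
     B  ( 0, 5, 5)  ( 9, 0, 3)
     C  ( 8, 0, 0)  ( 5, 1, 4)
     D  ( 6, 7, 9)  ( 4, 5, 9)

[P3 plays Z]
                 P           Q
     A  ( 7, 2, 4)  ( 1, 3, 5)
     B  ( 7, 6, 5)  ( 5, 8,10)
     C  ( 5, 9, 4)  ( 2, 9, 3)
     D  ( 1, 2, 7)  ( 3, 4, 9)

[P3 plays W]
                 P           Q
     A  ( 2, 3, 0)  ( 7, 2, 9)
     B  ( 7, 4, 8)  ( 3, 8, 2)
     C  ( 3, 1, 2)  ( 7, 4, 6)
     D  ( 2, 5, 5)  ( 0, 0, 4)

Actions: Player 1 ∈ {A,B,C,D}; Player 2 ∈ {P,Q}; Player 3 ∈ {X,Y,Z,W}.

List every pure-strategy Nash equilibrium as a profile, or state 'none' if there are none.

(A,P,X): not NE [P1→B gives 7>6; P3→Y gives 7>5]
(A,P,Y): not NE [P2→Q gives 1>0]
(A,P,Z): not NE [P2→Q gives 3>2; P3→Y gives 7>4]
(A,P,W): not NE [P1→B gives 7>2; P3→Y gives 7>0]
(A,Q,X): not NE [P1→D gives 9>0; P3→W gives 9>1]
(A,Q,Y): not NE [P3→W gives 9>3]
(A,Q,Z): not NE [P1→B gives 5>1; P3→W gives 9>5]
(A,Q,W): not NE [P2→P gives 3>2]
(B,P,X): not NE [P3→W gives 8>6]
(B,P,Y): not NE [P1→C gives 8>0; P3→W gives 8>5]
(B,P,Z): not NE [P2→Q gives 8>6; P3→W gives 8>5]
(B,P,W): not NE [P2→Q gives 8>4]
(B,Q,X): not NE [P1→D gives 9>2; P3→Z gives 10>9]
(B,Q,Y): not NE [P2→P gives 5>0; P3→Z gives 10>3]
(B,Q,Z): NE
(B,Q,W): not NE [P1→C gives 7>3; P3→Z gives 10>2]
(C,P,X): not NE [P1→B gives 7>4; P2→Q gives 9>2]
(C,P,Y): not NE [P2→Q gives 1>0; P3→X gives 5>0]
(C,P,Z): not NE [P1→B gives 7>5; P3→X gives 5>4]
(C,P,W): not NE [P1→B gives 7>3; P2→Q gives 4>1; P3→X gives 5>2]
(C,Q,X): not NE [P1→D gives 9>0]
(C,Q,Y): not NE [P1→B gives 9>5; P3→X gives 8>4]
(C,Q,Z): not NE [P1→B gives 5>2; P3→X gives 8>3]
(C,Q,W): not NE [P3→X gives 8>6]
(D,P,X): not NE [P1→B gives 7>2; P3→Y gives 9>5]
(D,P,Y): not NE [P1→C gives 8>6]
(D,P,Z): not NE [P1→B gives 7>1; P2→Q gives 4>2; P3→Y gives 9>7]
(D,P,W): not NE [P1→B gives 7>2; P3→Y gives 9>5]
(D,Q,X): not NE [P2→P gives 4>1; P3→Z gives 9>5]
(D,Q,Y): not NE [P1→B gives 9>4; P2→P gives 7>5]
(D,Q,Z): not NE [P1→B gives 5>3]
(D,Q,W): not NE [P1→C gives 7>0; P2→P gives 5>0; P3→Z gives 9>4]

PSNE = {(B,Q,Z)}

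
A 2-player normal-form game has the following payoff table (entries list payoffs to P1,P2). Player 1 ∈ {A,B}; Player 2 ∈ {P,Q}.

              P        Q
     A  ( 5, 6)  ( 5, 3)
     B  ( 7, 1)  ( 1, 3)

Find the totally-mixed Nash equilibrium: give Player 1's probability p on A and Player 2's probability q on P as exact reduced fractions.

P1 mixes 2/5 on A; P2 mixes 2/3 on P

P1 indiff ⇒ q·5+(1-q)·5 = q·7+(1-q)·1 ⇒ q(-2) = (1-q)(-4) ⇒ q = 2/3
P2 indiff ⇒ p·6+(1-p)·1 = p·3+(1-p)·3 ⇒ p(3) = (1-p)(2) ⇒ p = 2/5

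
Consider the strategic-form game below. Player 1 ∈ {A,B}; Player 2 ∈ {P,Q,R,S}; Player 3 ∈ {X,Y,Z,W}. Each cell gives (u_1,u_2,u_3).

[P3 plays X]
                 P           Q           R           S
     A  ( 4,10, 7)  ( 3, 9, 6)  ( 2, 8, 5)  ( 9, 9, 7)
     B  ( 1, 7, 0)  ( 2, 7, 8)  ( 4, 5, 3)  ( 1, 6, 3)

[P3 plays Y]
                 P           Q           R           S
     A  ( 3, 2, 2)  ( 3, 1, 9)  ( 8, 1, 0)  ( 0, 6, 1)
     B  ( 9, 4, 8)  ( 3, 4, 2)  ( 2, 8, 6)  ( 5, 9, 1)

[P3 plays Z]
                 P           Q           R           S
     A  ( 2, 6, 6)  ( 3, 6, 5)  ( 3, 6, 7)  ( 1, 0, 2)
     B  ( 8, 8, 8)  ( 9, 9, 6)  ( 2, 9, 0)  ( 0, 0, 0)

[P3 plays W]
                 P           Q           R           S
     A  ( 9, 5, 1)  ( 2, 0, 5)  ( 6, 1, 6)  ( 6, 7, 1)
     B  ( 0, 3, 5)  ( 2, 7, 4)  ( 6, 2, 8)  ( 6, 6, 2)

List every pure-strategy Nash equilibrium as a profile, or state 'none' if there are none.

(A,P,X): NE
(A,P,Y): not NE [P1→B gives 9>3; P2→S gives 6>2; P3→X gives 7>2]
(A,P,Z): not NE [P1→B gives 8>2; P3→X gives 7>6]
(A,P,W): not NE [P2→S gives 7>5; P3→X gives 7>1]
(A,Q,X): not NE [P2→P gives 10>9; P3→Y gives 9>6]
(A,Q,Y): not NE [P2→S gives 6>1]
(A,Q,Z): not NE [P1→B gives 9>3; P3→Y gives 9>5]
(A,Q,W): not NE [P2→S gives 7>0; P3→Y gives 9>5]
(A,R,X): not NE [P1→B gives 4>2; P2→P gives 10>8; P3→Z gives 7>5]
(A,R,Y): not NE [P2→S gives 6>1; P3→Z gives 7>0]
(A,R,Z): NE
(A,R,W): not NE [P2→S gives 7>1; P3→Z gives 7>6]
(A,S,X): not NE [P2→P gives 10>9]
(A,S,Y): not NE [P1→B gives 5>0; P3→X gives 7>1]
(A,S,Z): not NE [P2→R gives 6>0; P3→X gives 7>2]
(A,S,W): not NE [P3→X gives 7>1]
(B,P,X): not NE [P1→A gives 4>1; P3→Z gives 8>0]
(B,P,Y): not NE [P2→S gives 9>4]
(B,P,Z): not NE [P2→R gives 9>8]
(B,P,W): not NE [P1→A gives 9>0; P2→Q gives 7>3; P3→Z gives 8>5]
(B,Q,X): not NE [P1→A gives 3>2]
(B,Q,Y): not NE [P2→S gives 9>4; P3→X gives 8>2]
(B,Q,Z): not NE [P3→X gives 8>6]
(B,Q,W): not NE [P3→X gives 8>4]
(B,R,X): not NE [P2→Q gives 7>5; P3→W gives 8>3]
(B,R,Y): not NE [P1→A gives 8>2; P2→S gives 9>8; P3→W gives 8>6]
(B,R,Z): not NE [P1→A gives 3>2; P3→W gives 8>0]
(B,R,W): not NE [P2→Q gives 7>2]
(B,S,X): not NE [P1→A gives 9>1; P2→Q gives 7>6]
(B,S,Y): not NE [P3→X gives 3>1]
(B,S,Z): not NE [P1→A gives 1>0; P2→R gives 9>0; P3→X gives 3>0]
(B,S,W): not NE [P2→Q gives 7>6; P3→X gives 3>2]

PSNE = {(A,P,X), (A,R,Z)}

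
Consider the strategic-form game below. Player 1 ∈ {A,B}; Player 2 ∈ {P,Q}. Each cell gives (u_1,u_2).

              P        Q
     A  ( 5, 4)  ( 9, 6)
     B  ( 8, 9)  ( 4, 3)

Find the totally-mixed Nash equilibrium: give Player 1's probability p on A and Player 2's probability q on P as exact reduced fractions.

P1 mixes 3/4 on A; P2 mixes 5/8 on P

P1 indiff ⇒ q·5+(1-q)·9 = q·8+(1-q)·4 ⇒ q(-3) = (1-q)(-5) ⇒ q = 5/8
P2 indiff ⇒ p·4+(1-p)·9 = p·6+(1-p)·3 ⇒ p(-2) = (1-p)(-6) ⇒ p = 3/4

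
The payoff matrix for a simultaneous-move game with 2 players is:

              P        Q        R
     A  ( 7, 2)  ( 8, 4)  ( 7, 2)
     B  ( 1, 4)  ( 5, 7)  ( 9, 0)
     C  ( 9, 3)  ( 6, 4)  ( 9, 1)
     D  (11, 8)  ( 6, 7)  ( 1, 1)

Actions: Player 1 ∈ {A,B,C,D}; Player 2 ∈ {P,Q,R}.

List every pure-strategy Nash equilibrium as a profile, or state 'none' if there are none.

(A,P): not NE [P1→D gives 11>7; P2→Q gives 4>2]
(A,Q): NE
(A,R): not NE [P1→C gives 9>7; P2→Q gives 4>2]
(B,P): not NE [P1→D gives 11>1; P2→Q gives 7>4]
(B,Q): not NE [P1→A gives 8>5]
(B,R): not NE [P2→Q gives 7>0]
(C,P): not NE [P1→D gives 11>9; P2→Q gives 4>3]
(C,Q): not NE [P1→A gives 8>6]
(C,R): not NE [P2→Q gives 4>1]
(D,P): NE
(D,Q): not NE [P1→A gives 8>6; P2→P gives 8>7]
(D,R): not NE [P1→C gives 9>1; P2→P gives 8>1]

PSNE = {(A,Q), (D,P)}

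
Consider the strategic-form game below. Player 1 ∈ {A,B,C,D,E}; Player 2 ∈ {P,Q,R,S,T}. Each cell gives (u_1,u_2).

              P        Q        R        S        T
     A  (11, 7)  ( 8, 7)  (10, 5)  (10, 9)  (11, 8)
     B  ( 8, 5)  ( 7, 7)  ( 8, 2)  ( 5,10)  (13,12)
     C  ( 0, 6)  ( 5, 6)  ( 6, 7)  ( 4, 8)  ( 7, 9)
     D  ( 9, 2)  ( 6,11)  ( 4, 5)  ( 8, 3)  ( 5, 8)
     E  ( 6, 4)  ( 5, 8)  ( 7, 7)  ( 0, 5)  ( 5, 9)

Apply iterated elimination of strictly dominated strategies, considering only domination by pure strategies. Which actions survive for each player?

Remaining: P1:{A,B} P2:{S,T}

P1 drop C (A beats it: P:11>0 Q:8>5 R:10>6 S:10>4 T:11>7)
P1 drop D (A beats it: P:11>9 Q:8>6 R:10>4 S:10>8 T:11>5)
P1 drop E (A beats it: P:11>6 Q:8>5 R:10>7 S:10>0 T:11>5)
P2 drop P (S beats it: A:9>7 B:10>5)
P2 drop Q (S beats it: A:9>7 B:10>7)
P2 drop R (S beats it: A:9>5 B:10>2)
P1→{A,B} P2→{S,T}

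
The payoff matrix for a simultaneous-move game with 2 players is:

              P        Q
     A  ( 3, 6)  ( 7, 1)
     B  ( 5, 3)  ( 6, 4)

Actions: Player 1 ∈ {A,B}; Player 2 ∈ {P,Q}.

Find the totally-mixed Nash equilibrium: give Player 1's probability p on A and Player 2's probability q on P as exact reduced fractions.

P1 indiff ⇒ q·3+(1-q)·7 = q·5+(1-q)·6 ⇒ q(-2) = (1-q)(-1) ⇒ q = 1/3
P2 indiff ⇒ p·6+(1-p)·3 = p·1+(1-p)·4 ⇒ p(5) = (1-p)(1) ⇒ p = 1/6

(p,q) = (1/6, 1/3)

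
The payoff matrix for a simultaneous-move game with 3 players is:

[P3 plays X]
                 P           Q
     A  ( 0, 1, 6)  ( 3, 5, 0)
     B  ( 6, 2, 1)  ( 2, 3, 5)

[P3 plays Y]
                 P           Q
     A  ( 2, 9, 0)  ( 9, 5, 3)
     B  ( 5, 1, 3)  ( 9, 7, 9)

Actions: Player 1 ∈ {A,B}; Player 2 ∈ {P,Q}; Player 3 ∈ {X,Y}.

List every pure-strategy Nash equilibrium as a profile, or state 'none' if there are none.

(A,P,X): not NE [P1→B gives 6>0; P2→Q gives 5>1]
(A,P,Y): not NE [P1→B gives 5>2; P3→X gives 6>0]
(A,Q,X): not NE [P3→Y gives 3>0]
(A,Q,Y): not NE [P2→P gives 9>5]
(B,P,X): not NE [P2→Q gives 3>2; P3→Y gives 3>1]
(B,P,Y): not NE [P2→Q gives 7>1]
(B,Q,X): not NE [P1→A gives 3>2; P3→Y gives 9>5]
(B,Q,Y): NE

Nash profiles: (B,Q,Y)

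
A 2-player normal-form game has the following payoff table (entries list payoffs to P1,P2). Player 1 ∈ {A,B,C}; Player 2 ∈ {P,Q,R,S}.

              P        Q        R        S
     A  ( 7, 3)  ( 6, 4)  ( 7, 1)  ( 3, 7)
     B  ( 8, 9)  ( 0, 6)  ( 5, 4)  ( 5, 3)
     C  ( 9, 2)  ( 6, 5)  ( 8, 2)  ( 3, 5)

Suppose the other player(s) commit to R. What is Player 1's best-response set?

argmax u_1 = {C}

u_1(A vs R) = 7
u_1(B vs R) = 5
u_1(C vs R) = 8
max payoff 8 at {C}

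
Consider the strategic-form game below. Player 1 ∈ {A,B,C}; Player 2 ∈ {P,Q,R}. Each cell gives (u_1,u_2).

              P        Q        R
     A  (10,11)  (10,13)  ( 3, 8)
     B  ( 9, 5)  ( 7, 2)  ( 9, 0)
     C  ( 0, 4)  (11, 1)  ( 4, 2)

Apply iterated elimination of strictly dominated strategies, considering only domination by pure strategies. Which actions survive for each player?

Remaining: P1:{A,C} P2:{P,Q}

P2 drop R (P beats it: A:11>8 B:5>0 C:4>2)
P1 drop B (A beats it: P:10>9 Q:10>7)
P1→{A,C} P2→{P,Q}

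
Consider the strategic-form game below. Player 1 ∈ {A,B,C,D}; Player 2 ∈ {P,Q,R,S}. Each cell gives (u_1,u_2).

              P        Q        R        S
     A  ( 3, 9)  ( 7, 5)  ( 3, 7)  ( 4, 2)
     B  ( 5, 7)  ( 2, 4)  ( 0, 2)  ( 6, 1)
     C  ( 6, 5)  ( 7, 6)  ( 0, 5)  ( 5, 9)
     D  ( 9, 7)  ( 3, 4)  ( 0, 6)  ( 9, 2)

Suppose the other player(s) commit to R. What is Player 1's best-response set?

BR_1 = {A}

u_1(A vs R) = 3
u_1(B vs R) = 0
u_1(C vs R) = 0
u_1(D vs R) = 0
max payoff 3 at {A}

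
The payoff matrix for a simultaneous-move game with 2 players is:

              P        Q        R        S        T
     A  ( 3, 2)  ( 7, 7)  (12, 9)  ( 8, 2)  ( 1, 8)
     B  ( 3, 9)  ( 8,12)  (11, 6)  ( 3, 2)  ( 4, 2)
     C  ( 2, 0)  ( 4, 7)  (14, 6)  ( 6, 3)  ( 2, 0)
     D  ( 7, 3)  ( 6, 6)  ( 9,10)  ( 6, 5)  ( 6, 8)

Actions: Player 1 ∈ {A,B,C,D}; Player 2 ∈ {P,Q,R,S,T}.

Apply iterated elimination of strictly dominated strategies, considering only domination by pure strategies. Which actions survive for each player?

P2 drop P (Q beats it: A:7>2 B:12>9 C:7>0 D:6>3)
P2 drop S (Q beats it: A:7>2 B:12>2 C:7>3 D:6>5)
P2 drop T (R beats it: A:9>8 B:6>2 C:6>0 D:10>8)
P1 drop D (A beats it: Q:7>6 R:12>9)
P1→{A,B,C} P2→{Q,R}

Remaining: P1:{A,B,C} P2:{Q,R}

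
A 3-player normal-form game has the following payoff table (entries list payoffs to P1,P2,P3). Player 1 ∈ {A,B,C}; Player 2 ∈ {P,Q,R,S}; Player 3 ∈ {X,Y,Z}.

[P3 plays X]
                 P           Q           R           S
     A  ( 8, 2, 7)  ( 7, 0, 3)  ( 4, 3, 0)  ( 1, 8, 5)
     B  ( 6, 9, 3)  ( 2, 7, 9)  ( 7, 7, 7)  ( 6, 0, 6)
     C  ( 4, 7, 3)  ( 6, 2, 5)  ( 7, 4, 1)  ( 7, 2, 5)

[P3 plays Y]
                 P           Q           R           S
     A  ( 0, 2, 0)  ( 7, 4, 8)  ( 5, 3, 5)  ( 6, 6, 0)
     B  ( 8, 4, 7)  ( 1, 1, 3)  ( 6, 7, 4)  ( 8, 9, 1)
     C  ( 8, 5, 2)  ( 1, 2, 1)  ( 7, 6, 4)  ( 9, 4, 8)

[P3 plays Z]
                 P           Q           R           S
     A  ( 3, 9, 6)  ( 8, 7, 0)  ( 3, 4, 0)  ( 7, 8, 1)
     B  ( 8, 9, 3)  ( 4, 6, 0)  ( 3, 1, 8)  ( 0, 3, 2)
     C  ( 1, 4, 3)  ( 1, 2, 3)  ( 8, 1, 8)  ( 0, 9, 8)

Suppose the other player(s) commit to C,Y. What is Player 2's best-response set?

u_2(P vs C,Y) = 5
u_2(Q vs C,Y) = 2
u_2(R vs C,Y) = 6
u_2(S vs C,Y) = 4
max payoff 6 at {R}

P2 best: {R}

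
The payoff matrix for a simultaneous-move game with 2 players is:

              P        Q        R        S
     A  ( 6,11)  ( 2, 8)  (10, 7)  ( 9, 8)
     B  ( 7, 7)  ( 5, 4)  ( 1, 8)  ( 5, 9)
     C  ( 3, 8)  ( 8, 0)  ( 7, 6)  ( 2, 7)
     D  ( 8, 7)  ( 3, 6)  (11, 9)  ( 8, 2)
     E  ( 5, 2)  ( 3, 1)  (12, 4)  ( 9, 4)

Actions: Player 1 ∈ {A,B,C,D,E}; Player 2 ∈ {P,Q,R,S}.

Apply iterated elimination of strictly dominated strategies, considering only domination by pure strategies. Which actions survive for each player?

P2 drop Q (P beats it: A:11>8 B:7>4 C:8>0 D:7>6 E:2>1)
P1 drop B (D beats it: P:8>7 R:11>1 S:8>5)
P1 drop C (A beats it: P:6>3 R:10>7 S:9>2)
P1→{A,D,E} P2→{P,R,S}

Remaining: P1:{A,D,E} P2:{P,R,S}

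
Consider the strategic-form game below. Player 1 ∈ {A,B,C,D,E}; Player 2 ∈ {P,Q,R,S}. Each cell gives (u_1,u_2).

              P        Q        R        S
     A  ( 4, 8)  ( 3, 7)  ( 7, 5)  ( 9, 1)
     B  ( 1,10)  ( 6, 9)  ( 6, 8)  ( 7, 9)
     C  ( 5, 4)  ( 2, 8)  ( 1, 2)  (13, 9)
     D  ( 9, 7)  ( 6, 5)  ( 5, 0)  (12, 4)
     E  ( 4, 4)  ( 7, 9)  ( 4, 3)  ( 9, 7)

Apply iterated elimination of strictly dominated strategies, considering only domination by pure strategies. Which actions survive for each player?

Survivors P1:{C,D,E} P2:{P,Q,S}

P2 drop R (P beats it: A:8>5 B:10>8 C:4>2 D:7>0 E:4>3)
P1 drop A (D beats it: P:9>4 Q:6>3 S:12>9)
P1 drop B (E beats it: P:4>1 Q:7>6 S:9>7)
P1→{C,D,E} P2→{P,Q,S}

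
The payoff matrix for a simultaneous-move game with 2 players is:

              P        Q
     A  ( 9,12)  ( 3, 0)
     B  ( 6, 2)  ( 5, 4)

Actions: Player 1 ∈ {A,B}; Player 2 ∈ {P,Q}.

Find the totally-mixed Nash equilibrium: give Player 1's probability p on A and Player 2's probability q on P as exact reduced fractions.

P1 indiff ⇒ q·9+(1-q)·3 = q·6+(1-q)·5 ⇒ q(3) = (1-q)(2) ⇒ q = 2/5
P2 indiff ⇒ p·12+(1-p)·2 = p·0+(1-p)·4 ⇒ p(12) = (1-p)(2) ⇒ p = 1/7

(p,q) = (1/7, 2/5)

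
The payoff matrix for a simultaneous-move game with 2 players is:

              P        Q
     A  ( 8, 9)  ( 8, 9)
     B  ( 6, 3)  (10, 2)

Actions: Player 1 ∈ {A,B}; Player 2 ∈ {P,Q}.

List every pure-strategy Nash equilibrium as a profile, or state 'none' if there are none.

(A,P): NE
(A,Q): not NE [P1→B gives 10>8]
(B,P): not NE [P1→A gives 8>6]
(B,Q): not NE [P2→P gives 3>2]

Nash profiles: (A,P)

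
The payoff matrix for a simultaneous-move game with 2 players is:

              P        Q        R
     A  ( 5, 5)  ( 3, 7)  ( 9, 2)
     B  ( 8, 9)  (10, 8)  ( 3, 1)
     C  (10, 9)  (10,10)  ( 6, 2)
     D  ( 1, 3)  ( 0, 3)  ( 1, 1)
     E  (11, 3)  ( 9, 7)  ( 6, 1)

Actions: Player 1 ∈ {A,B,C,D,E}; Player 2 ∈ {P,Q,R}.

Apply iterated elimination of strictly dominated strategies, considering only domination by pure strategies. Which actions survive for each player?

Remaining: P1:{B,C,E} P2:{P,Q}

P1 drop D (A beats it: P:5>1 Q:3>0 R:9>1)
P2 drop R (P beats it: A:5>2 B:9>1 C:9>2 E:3>1)
P1 drop A (B beats it: P:8>5 Q:10>3)
P1→{B,C,E} P2→{P,Q}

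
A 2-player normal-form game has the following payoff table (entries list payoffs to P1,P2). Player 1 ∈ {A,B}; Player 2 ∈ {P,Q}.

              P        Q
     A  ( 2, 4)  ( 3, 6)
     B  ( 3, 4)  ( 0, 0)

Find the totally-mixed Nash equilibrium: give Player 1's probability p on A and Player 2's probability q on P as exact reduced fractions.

P1 indiff ⇒ q·2+(1-q)·3 = q·3+(1-q)·0 ⇒ q(-1) = (1-q)(-3) ⇒ q = 3/4
P2 indiff ⇒ p·4+(1-p)·4 = p·6+(1-p)·0 ⇒ p(-2) = (1-p)(-4) ⇒ p = 2/3

(p,q) = (2/3, 3/4)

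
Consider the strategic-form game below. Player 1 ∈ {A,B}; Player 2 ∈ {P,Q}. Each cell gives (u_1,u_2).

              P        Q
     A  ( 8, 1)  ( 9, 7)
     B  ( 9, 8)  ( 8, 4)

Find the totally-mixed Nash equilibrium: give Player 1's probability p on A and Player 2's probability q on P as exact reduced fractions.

P1 indiff ⇒ q·8+(1-q)·9 = q·9+(1-q)·8 ⇒ q(-1) = (1-q)(-1) ⇒ q = 1/2
P2 indiff ⇒ p·1+(1-p)·8 = p·7+(1-p)·4 ⇒ p(-6) = (1-p)(-4) ⇒ p = 2/5

(p,q) = (2/5, 1/2)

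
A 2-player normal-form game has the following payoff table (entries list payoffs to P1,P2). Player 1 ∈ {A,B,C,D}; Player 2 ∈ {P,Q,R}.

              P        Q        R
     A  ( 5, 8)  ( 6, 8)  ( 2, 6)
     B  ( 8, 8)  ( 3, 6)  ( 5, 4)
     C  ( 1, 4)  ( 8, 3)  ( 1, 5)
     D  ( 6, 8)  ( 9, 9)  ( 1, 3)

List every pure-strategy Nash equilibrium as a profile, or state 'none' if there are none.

PSNE = {(B,P), (D,Q)}

(A,P): not NE [P1→B gives 8>5]
(A,Q): not NE [P1→D gives 9>6]
(A,R): not NE [P1→B gives 5>2; P2→Q gives 8>6]
(B,P): NE
(B,Q): not NE [P1→D gives 9>3; P2→P gives 8>6]
(B,R): not NE [P2→P gives 8>4]
(C,P): not NE [P1→B gives 8>1; P2→R gives 5>4]
(C,Q): not NE [P1→D gives 9>8; P2→R gives 5>3]
(C,R): not NE [P1→B gives 5>1]
(D,P): not NE [P1→B gives 8>6; P2→Q gives 9>8]
(D,Q): NE
(D,R): not NE [P1→B gives 5>1; P2→Q gives 9>3]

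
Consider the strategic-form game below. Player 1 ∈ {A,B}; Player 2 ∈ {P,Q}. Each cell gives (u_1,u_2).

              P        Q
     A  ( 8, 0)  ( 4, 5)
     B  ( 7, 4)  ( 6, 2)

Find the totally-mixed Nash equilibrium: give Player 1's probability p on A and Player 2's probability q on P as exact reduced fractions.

P1 indiff ⇒ q·8+(1-q)·4 = q·7+(1-q)·6 ⇒ q(1) = (1-q)(2) ⇒ q = 2/3
P2 indiff ⇒ p·0+(1-p)·4 = p·5+(1-p)·2 ⇒ p(-5) = (1-p)(-2) ⇒ p = 2/7

p=2/7, q=2/3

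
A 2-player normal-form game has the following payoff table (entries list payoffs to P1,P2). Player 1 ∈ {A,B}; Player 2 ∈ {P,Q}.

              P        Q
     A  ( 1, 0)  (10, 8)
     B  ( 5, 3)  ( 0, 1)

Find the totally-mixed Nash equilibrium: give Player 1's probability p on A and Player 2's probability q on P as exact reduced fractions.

p=1/5, q=5/7

P1 indiff ⇒ q·1+(1-q)·10 = q·5+(1-q)·0 ⇒ q(-4) = (1-q)(-10) ⇒ q = 5/7
P2 indiff ⇒ p·0+(1-p)·3 = p·8+(1-p)·1 ⇒ p(-8) = (1-p)(-2) ⇒ p = 1/5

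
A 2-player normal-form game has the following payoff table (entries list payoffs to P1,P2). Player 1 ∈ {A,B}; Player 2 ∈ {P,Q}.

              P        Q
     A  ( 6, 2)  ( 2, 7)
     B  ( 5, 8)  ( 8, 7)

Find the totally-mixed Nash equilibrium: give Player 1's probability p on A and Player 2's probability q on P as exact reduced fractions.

P1 indiff ⇒ q·6+(1-q)·2 = q·5+(1-q)·8 ⇒ q(1) = (1-q)(6) ⇒ q = 6/7
P2 indiff ⇒ p·2+(1-p)·8 = p·7+(1-p)·7 ⇒ p(-5) = (1-p)(-1) ⇒ p = 1/6

P1 mixes 1/6 on A; P2 mixes 6/7 on P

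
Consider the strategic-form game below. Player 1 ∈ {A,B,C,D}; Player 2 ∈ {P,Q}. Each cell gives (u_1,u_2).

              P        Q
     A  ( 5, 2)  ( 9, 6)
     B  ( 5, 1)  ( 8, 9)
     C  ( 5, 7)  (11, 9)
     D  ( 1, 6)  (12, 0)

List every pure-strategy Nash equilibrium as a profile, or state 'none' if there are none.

No pure NE.

(A,P): not NE [P2→Q gives 6>2]
(A,Q): not NE [P1→D gives 12>9]
(B,P): not NE [P2→Q gives 9>1]
(B,Q): not NE [P1→D gives 12>8]
(C,P): not NE [P2→Q gives 9>7]
(C,Q): not NE [P1→D gives 12>11]
(D,P): not NE [P1→C gives 5>1]
(D,Q): not NE [P2→P gives 6>0]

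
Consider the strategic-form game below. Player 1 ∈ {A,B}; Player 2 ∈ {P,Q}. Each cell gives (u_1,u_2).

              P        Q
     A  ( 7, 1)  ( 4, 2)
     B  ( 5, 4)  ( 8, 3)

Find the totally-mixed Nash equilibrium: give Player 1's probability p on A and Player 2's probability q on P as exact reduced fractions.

(p,q) = (1/2, 2/3)

P1 indiff ⇒ q·7+(1-q)·4 = q·5+(1-q)·8 ⇒ q(2) = (1-q)(4) ⇒ q = 2/3
P2 indiff ⇒ p·1+(1-p)·4 = p·2+(1-p)·3 ⇒ p(-1) = (1-p)(-1) ⇒ p = 1/2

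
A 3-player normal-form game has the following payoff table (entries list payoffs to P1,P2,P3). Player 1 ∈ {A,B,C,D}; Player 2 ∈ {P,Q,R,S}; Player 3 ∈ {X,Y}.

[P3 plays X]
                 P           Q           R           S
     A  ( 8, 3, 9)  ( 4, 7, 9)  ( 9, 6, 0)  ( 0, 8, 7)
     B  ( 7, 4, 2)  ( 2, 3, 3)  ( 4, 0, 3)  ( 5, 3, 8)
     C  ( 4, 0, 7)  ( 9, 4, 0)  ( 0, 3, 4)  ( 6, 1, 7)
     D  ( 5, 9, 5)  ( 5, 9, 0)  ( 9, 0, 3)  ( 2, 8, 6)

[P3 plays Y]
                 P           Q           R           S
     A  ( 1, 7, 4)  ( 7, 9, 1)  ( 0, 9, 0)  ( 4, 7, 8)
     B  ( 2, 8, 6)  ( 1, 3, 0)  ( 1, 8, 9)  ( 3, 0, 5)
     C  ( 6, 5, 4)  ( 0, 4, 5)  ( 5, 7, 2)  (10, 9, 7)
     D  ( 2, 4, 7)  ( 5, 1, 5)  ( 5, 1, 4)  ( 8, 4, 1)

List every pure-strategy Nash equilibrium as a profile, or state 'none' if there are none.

NE set: (C,S,Y)

(A,P,X): not NE [P2→S gives 8>3]
(A,P,Y): not NE [P1→C gives 6>1; P2→R gives 9>7; P3→X gives 9>4]
(A,Q,X): not NE [P1→C gives 9>4; P2→S gives 8>7]
(A,Q,Y): not NE [P3→X gives 9>1]
(A,R,X): not NE [P2→S gives 8>6]
(A,R,Y): not NE [P1→D gives 5>0]
(A,S,X): not NE [P1→C gives 6>0; P3→Y gives 8>7]
(A,S,Y): not NE [P1→C gives 10>4; P2→R gives 9>7]
(B,P,X): not NE [P1→A gives 8>7; P3→Y gives 6>2]
(B,P,Y): not NE [P1→C gives 6>2]
(B,Q,X): not NE [P1→C gives 9>2; P2→P gives 4>3]
(B,Q,Y): not NE [P1→A gives 7>1; P2→R gives 8>3; P3→X gives 3>0]
(B,R,X): not NE [P1→D gives 9>4; P2→P gives 4>0; P3→Y gives 9>3]
(B,R,Y): not NE [P1→D gives 5>1]
(B,S,X): not NE [P1→C gives 6>5; P2→P gives 4>3]
(B,S,Y): not NE [P1→C gives 10>3; P2→R gives 8>0; P3→X gives 8>5]
(C,P,X): not NE [P1→A gives 8>4; P2→Q gives 4>0]
(C,P,Y): not NE [P2→S gives 9>5; P3→X gives 7>4]
(C,Q,X): not NE [P3→Y gives 5>0]
(C,Q,Y): not NE [P1→A gives 7>0; P2→S gives 9>4]
(C,R,X): not NE [P1→D gives 9>0; P2→Q gives 4>3]
(C,R,Y): not NE [P2→S gives 9>7; P3→X gives 4>2]
(C,S,X): not NE [P2→Q gives 4>1]
(C,S,Y): NE
(D,P,X): not NE [P1→A gives 8>5; P3→Y gives 7>5]
(D,P,Y): not NE [P1→C gives 6>2]
(D,Q,X): not NE [P1→C gives 9>5; P3→Y gives 5>0]
(D,Q,Y): not NE [P1→A gives 7>5; P2→S gives 4>1]
(D,R,X): not NE [P2→Q gives 9>0; P3→Y gives 4>3]
(D,R,Y): not NE [P2→S gives 4>1]
(D,S,X): not NE [P1→C gives 6>2; P2→Q gives 9>8]
(D,S,Y): not NE [P1→C gives 10>8; P3→X gives 6>1]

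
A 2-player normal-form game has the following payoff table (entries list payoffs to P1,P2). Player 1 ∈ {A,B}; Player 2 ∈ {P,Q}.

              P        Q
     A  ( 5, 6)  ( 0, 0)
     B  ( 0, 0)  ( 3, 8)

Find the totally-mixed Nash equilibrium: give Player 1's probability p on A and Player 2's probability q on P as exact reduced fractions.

P1 mixes 4/7 on A; P2 mixes 3/8 on P

P1 indiff ⇒ q·5+(1-q)·0 = q·0+(1-q)·3 ⇒ q(5) = (1-q)(3) ⇒ q = 3/8
P2 indiff ⇒ p·6+(1-p)·0 = p·0+(1-p)·8 ⇒ p(6) = (1-p)(8) ⇒ p = 4/7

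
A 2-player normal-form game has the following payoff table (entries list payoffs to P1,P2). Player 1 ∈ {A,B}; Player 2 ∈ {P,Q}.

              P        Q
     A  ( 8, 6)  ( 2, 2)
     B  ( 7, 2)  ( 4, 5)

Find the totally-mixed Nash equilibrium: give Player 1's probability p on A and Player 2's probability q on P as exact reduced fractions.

P1 indiff ⇒ q·8+(1-q)·2 = q·7+(1-q)·4 ⇒ q(1) = (1-q)(2) ⇒ q = 2/3
P2 indiff ⇒ p·6+(1-p)·2 = p·2+(1-p)·5 ⇒ p(4) = (1-p)(3) ⇒ p = 3/7

p=3/7, q=2/3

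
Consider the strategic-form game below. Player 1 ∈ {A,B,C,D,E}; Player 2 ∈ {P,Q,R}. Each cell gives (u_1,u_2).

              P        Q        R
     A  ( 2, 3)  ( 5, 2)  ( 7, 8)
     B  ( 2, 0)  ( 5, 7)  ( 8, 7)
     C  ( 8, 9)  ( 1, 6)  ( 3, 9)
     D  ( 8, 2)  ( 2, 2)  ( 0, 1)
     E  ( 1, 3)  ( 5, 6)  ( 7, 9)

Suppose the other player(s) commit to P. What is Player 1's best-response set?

P1 best: {C,D}

u_1(A vs P) = 2
u_1(B vs P) = 2
u_1(C vs P) = 8
u_1(D vs P) = 8
u_1(E vs P) = 1
max payoff 8 at {C,D}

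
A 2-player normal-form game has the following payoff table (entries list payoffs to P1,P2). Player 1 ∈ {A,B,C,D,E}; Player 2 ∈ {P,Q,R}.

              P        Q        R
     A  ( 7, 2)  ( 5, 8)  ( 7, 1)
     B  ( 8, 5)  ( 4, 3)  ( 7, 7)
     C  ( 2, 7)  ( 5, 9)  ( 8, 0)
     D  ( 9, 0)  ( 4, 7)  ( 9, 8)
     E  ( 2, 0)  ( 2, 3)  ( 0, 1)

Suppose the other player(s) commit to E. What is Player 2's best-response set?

u_2(P vs E) = 0
u_2(Q vs E) = 3
u_2(R vs E) = 1
max payoff 3 at {Q}

P2 best: {Q}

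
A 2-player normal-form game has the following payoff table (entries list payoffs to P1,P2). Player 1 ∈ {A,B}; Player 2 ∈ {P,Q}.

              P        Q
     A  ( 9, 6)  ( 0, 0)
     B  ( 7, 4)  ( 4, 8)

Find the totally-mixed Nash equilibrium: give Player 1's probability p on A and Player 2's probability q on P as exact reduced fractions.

(p,q) = (2/5, 2/3)

P1 indiff ⇒ q·9+(1-q)·0 = q·7+(1-q)·4 ⇒ q(2) = (1-q)(4) ⇒ q = 2/3
P2 indiff ⇒ p·6+(1-p)·4 = p·0+(1-p)·8 ⇒ p(6) = (1-p)(4) ⇒ p = 2/5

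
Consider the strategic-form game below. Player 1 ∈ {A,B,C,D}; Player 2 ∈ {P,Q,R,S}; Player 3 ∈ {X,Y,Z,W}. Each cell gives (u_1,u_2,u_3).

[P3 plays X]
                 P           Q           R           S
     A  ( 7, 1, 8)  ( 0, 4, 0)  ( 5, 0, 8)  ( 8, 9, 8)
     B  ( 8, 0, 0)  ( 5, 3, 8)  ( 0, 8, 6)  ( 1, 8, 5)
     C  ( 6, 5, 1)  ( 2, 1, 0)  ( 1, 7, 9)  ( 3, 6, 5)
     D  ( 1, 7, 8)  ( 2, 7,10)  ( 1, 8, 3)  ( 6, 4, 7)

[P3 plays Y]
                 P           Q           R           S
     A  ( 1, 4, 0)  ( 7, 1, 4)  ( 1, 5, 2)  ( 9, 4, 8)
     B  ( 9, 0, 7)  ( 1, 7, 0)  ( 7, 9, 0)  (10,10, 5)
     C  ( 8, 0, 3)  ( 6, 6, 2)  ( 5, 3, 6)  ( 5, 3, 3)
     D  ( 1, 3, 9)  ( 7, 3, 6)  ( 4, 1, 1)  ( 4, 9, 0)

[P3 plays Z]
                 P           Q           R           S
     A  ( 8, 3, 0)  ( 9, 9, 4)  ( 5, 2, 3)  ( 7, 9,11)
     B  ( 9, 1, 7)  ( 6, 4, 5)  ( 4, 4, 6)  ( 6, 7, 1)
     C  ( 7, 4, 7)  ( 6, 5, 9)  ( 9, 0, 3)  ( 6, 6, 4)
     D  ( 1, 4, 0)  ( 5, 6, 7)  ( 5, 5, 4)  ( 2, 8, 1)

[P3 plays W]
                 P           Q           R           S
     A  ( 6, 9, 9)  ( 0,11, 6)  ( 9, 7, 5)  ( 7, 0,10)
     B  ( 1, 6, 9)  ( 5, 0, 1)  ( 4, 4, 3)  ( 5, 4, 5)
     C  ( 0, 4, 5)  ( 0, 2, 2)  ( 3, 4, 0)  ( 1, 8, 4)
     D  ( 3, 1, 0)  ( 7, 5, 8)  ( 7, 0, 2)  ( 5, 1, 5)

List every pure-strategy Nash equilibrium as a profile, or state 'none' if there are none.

(A,P,X): not NE [P1→B gives 8>7; P2→S gives 9>1; P3→W gives 9>8]
(A,P,Y): not NE [P1→B gives 9>1; P2→R gives 5>4; P3→W gives 9>0]
(A,P,Z): not NE [P1→B gives 9>8; P2→S gives 9>3; P3→W gives 9>0]
(A,P,W): not NE [P2→Q gives 11>9]
(A,Q,X): not NE [P1→B gives 5>0; P2→S gives 9>4; P3→W gives 6>0]
(A,Q,Y): not NE [P2→R gives 5>1; P3→W gives 6>4]
(A,Q,Z): not NE [P3→W gives 6>4]
(A,Q,W): not NE [P1→D gives 7>0]
(A,R,X): not NE [P2→S gives 9>0]
(A,R,Y): not NE [P1→B gives 7>1; P3→X gives 8>2]
(A,R,Z): not NE [P1→C gives 9>5; P2→S gives 9>2; P3→X gives 8>3]
(A,R,W): not NE [P2→Q gives 11>7; P3→X gives 8>5]
(A,S,X): not NE [P3→Z gives 11>8]
(A,S,Y): not NE [P1→B gives 10>9; P2→R gives 5>4; P3→Z gives 11>8]
(A,S,Z): NE
(A,S,W): not NE [P2→Q gives 11>0; P3→Z gives 11>10]
(B,P,X): not NE [P2→S gives 8>0; P3→W gives 9>0]
(B,P,Y): not NE [P2→S gives 10>0; P3→W gives 9>7]
(B,P,Z): not NE [P2→S gives 7>1; P3→W gives 9>7]
(B,P,W): not NE [P1→A gives 6>1]
(B,Q,X): not NE [P2→S gives 8>3]
(B,Q,Y): not NE [P1→D gives 7>1; P2→S gives 10>7; P3→X gives 8>0]
(B,Q,Z): not NE [P1→A gives 9>6; P2→S gives 7>4; P3→X gives 8>5]
(B,Q,W): not NE [P1→D gives 7>5; P2→P gives 6>0; P3→X gives 8>1]
(B,R,X): not NE [P1→A gives 5>0]
(B,R,Y): not NE [P2→S gives 10>9; P3→Z gives 6>0]
(B,R,Z): not NE [P1→C gives 9>4; P2→S gives 7>4]
(B,R,W): not NE [P1→A gives 9>4; P2→P gives 6>4; P3→Z gives 6>3]
(B,S,X): not NE [P1→A gives 8>1]
(B,S,Y): NE
(B,S,Z): not NE [P1→A gives 7>6; P3→W gives 5>1]
(B,S,W): not NE [P1→A gives 7>5; P2→P gives 6>4]
(C,P,X): not NE [P1→B gives 8>6; P2→R gives 7>5; P3→Z gives 7>1]
(C,P,Y): not NE [P1→B gives 9>8; P2→Q gives 6>0; P3→Z gives 7>3]
(C,P,Z): not NE [P1→B gives 9>7; P2→S gives 6>4]
(C,P,W): not NE [P1→A gives 6>0; P2→S gives 8>4; P3→Z gives 7>5]
(C,Q,X): not NE [P1→B gives 5>2; P2→R gives 7>1; P3→Z gives 9>0]
(C,Q,Y): not NE [P1→D gives 7>6; P3→Z gives 9>2]
(C,Q,Z): not NE [P1→A gives 9>6; P2→S gives 6>5]
(C,Q,W): not NE [P1→D gives 7>0; P2→S gives 8>2; P3→Z gives 9>2]
(C,R,X): not NE [P1→A gives 5>1]
(C,R,Y): not NE [P1→B gives 7>5; P2→Q gives 6>3; P3→X gives 9>6]
(C,R,Z): not NE [P2→S gives 6>0; P3→X gives 9>3]
(C,R,W): not NE [P1→A gives 9>3; P2→S gives 8>4; P3→X gives 9>0]
(C,S,X): not NE [P1→A gives 8>3; P2→R gives 7>6]
(C,S,Y): not NE [P1→B gives 10>5; P2→Q gives 6>3; P3→X gives 5>3]
(C,S,Z): not NE [P1→A gives 7>6; P3→X gives 5>4]
(C,S,W): not NE [P1→A gives 7>1; P3→X gives 5>4]
(D,P,X): not NE [P1→B gives 8>1; P2→R gives 8>7; P3→Y gives 9>8]
(D,P,Y): not NE [P1→B gives 9>1; P2→S gives 9>3]
(D,P,Z): not NE [P1→B gives 9>1; P2→S gives 8>4; P3→Y gives 9>0]
(D,P,W): not NE [P1→A gives 6>3; P2→Q gives 5>1; P3→Y gives 9>0]
(D,Q,X): not NE [P1→B gives 5>2; P2→R gives 8>7]
(D,Q,Y): not NE [P2→S gives 9>3; P3→X gives 10>6]
(D,Q,Z): not NE [P1→A gives 9>5; P2→S gives 8>6; P3→X gives 10>7]
(D,Q,W): not NE [P3→X gives 10>8]
(D,R,X): not NE [P1→A gives 5>1; P3→Z gives 4>3]
(D,R,Y): not NE [P1→B gives 7>4; P2→S gives 9>1; P3→Z gives 4>1]
(D,R,Z): not NE [P1→C gives 9>5; P2→S gives 8>5]
(D,R,W): not NE [P1→A gives 9>7; P2→Q gives 5>0; P3→Z gives 4>2]
(D,S,X): not NE [P1→A gives 8>6; P2→R gives 8>4]
(D,S,Y): not NE [P1→B gives 10>4; P3→X gives 7>0]
(D,S,Z): not NE [P1→A gives 7>2; P3→X gives 7>1]
(D,S,W): not NE [P1→A gives 7>5; P2→Q gives 5>1; P3→X gives 7>5]

Nash profiles: (A,S,Z), (B,S,Y)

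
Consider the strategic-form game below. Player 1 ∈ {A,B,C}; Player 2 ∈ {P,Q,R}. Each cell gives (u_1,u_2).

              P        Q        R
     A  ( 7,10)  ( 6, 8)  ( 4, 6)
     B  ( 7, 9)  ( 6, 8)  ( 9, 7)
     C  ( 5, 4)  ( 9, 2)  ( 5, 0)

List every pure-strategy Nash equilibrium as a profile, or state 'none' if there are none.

(A,P): NE
(A,Q): not NE [P1→C gives 9>6; P2→P gives 10>8]
(A,R): not NE [P1→B gives 9>4; P2→P gives 10>6]
(B,P): NE
(B,Q): not NE [P1→C gives 9>6; P2→P gives 9>8]
(B,R): not NE [P2→P gives 9>7]
(C,P): not NE [P1→B gives 7>5]
(C,Q): not NE [P2→P gives 4>2]
(C,R): not NE [P1→B gives 9>5; P2→P gives 4>0]

NE set: (A,P), (B,P)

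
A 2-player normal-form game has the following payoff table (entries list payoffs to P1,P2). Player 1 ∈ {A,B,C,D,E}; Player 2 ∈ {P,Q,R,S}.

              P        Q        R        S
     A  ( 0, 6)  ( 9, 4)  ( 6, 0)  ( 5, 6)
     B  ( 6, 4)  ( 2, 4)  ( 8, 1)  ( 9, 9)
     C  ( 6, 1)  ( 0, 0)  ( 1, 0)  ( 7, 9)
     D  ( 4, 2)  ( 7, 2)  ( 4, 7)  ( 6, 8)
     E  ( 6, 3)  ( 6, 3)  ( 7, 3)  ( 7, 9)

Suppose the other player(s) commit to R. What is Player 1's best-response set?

argmax u_1 = {B}

u_1(A vs R) = 6
u_1(B vs R) = 8
u_1(C vs R) = 1
u_1(D vs R) = 4
u_1(E vs R) = 7
max payoff 8 at {B}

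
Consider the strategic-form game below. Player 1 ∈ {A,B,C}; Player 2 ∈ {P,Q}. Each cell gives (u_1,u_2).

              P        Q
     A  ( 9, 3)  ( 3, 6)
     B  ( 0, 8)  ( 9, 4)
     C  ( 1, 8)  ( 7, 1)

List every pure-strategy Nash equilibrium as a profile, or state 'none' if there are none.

(A,P): not NE [P2→Q gives 6>3]
(A,Q): not NE [P1→B gives 9>3]
(B,P): not NE [P1→A gives 9>0]
(B,Q): not NE [P2→P gives 8>4]
(C,P): not NE [P1→A gives 9>1]
(C,Q): not NE [P1→B gives 9>7; P2→P gives 8>1]

No pure NE.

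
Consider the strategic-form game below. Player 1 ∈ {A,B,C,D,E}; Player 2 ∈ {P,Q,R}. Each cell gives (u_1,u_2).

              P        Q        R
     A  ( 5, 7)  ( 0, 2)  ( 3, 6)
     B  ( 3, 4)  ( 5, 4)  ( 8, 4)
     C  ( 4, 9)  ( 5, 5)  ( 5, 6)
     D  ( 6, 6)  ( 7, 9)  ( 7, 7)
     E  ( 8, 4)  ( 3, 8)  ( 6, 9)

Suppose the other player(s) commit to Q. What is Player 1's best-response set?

BR_1 = {D}

u_1(A vs Q) = 0
u_1(B vs Q) = 5
u_1(C vs Q) = 5
u_1(D vs Q) = 7
u_1(E vs Q) = 3
max payoff 7 at {D}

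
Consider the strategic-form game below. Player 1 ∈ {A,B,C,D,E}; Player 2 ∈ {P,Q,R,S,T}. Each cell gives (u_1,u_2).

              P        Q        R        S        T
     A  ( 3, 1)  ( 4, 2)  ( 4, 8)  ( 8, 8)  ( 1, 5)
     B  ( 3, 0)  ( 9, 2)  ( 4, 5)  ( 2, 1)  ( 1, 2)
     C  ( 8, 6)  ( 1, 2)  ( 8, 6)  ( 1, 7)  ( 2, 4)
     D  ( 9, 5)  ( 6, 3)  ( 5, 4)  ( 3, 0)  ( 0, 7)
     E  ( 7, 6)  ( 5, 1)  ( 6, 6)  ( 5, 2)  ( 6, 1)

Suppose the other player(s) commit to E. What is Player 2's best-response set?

P2 best: {P,R}

u_2(P vs E) = 6
u_2(Q vs E) = 1
u_2(R vs E) = 6
u_2(S vs E) = 2
u_2(T vs E) = 1
max payoff 6 at {P,R}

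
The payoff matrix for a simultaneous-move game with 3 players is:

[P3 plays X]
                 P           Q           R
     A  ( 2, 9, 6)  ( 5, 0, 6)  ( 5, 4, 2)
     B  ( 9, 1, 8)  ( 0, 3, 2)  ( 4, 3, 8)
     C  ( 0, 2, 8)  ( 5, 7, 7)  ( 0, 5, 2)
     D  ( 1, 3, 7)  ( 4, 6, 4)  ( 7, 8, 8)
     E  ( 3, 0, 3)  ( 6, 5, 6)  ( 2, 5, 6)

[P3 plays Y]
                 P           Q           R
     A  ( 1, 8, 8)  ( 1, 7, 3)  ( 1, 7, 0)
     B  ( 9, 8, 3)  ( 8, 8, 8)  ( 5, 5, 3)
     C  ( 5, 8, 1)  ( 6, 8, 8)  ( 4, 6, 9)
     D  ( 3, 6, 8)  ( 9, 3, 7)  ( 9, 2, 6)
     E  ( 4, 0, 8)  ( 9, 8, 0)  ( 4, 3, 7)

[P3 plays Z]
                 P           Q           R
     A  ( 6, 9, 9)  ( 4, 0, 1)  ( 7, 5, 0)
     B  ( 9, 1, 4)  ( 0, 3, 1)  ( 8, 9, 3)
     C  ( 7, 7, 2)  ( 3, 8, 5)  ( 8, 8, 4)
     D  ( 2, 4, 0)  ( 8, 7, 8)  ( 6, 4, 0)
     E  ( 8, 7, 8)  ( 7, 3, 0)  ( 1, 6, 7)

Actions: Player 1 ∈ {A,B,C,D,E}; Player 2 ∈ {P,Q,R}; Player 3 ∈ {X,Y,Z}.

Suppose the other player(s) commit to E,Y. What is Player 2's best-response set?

u_2(P vs E,Y) = 0
u_2(Q vs E,Y) = 8
u_2(R vs E,Y) = 3
max payoff 8 at {Q}

argmax u_2 = {Q}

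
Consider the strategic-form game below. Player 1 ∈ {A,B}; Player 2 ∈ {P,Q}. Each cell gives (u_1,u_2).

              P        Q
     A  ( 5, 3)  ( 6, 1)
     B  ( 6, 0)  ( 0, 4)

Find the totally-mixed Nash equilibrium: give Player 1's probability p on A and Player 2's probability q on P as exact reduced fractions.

p=2/3, q=6/7

P1 indiff ⇒ q·5+(1-q)·6 = q·6+(1-q)·0 ⇒ q(-1) = (1-q)(-6) ⇒ q = 6/7
P2 indiff ⇒ p·3+(1-p)·0 = p·1+(1-p)·4 ⇒ p(2) = (1-p)(4) ⇒ p = 2/3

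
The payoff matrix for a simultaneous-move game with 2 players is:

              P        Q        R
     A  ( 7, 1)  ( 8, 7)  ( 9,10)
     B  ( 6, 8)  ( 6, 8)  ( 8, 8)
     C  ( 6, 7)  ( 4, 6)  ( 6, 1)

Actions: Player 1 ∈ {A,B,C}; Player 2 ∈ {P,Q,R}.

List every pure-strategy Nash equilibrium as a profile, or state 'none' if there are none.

(A,P): not NE [P2→R gives 10>1]
(A,Q): not NE [P2→R gives 10>7]
(A,R): NE
(B,P): not NE [P1→A gives 7>6]
(B,Q): not NE [P1→A gives 8>6]
(B,R): not NE [P1→A gives 9>8]
(C,P): not NE [P1→A gives 7>6]
(C,Q): not NE [P1→A gives 8>4; P2→P gives 7>6]
(C,R): not NE [P1→A gives 9>6; P2→P gives 7>1]

NE set: (A,R)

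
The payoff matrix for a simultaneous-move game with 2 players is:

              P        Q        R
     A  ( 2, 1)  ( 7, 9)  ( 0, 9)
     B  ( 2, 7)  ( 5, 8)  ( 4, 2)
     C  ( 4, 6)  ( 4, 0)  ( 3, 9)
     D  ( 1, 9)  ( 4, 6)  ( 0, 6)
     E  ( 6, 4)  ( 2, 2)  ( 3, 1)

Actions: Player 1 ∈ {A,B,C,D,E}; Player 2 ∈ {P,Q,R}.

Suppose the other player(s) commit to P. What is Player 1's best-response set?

argmax u_1 = {E}

u_1(A vs P) = 2
u_1(B vs P) = 2
u_1(C vs P) = 4
u_1(D vs P) = 1
u_1(E vs P) = 6
max payoff 6 at {E}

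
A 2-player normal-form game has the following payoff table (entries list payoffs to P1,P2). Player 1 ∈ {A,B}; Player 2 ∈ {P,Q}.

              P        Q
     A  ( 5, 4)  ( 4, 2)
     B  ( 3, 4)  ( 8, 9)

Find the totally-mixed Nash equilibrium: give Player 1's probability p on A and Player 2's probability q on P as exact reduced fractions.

(p,q) = (5/7, 2/3)

P1 indiff ⇒ q·5+(1-q)·4 = q·3+(1-q)·8 ⇒ q(2) = (1-q)(4) ⇒ q = 2/3
P2 indiff ⇒ p·4+(1-p)·4 = p·2+(1-p)·9 ⇒ p(2) = (1-p)(5) ⇒ p = 5/7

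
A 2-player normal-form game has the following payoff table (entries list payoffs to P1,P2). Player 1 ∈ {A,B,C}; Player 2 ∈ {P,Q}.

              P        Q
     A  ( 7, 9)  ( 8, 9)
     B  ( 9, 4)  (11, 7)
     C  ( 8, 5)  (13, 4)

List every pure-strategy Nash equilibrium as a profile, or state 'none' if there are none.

No pure NE.

(A,P): not NE [P1→B gives 9>7]
(A,Q): not NE [P1→C gives 13>8]
(B,P): not NE [P2→Q gives 7>4]
(B,Q): not NE [P1→C gives 13>11]
(C,P): not NE [P1→B gives 9>8]
(C,Q): not NE [P2→P gives 5>4]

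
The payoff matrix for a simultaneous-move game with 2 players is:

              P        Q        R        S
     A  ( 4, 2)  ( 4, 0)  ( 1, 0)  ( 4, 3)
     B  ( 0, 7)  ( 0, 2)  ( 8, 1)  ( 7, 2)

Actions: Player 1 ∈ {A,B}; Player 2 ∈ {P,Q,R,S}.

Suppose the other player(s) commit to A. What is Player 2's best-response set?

P2 best: {S}

u_2(P vs A) = 2
u_2(Q vs A) = 0
u_2(R vs A) = 0
u_2(S vs A) = 3
max payoff 3 at {S}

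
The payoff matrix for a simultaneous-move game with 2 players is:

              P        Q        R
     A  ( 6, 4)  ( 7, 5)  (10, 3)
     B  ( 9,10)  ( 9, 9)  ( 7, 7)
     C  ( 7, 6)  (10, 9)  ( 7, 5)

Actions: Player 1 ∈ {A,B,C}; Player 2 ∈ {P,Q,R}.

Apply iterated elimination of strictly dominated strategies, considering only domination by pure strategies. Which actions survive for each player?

P2 drop R (P beats it: A:4>3 B:10>7 C:6>5)
P1 drop A (B beats it: P:9>6 Q:9>7)
P1→{B,C} P2→{P,Q}

Survivors P1:{B,C} P2:{P,Q}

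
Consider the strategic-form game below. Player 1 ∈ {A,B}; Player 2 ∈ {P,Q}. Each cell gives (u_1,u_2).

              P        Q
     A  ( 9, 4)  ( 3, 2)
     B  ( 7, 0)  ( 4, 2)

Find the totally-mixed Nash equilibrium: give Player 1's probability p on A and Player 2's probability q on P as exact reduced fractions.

P1 indiff ⇒ q·9+(1-q)·3 = q·7+(1-q)·4 ⇒ q(2) = (1-q)(1) ⇒ q = 1/3
P2 indiff ⇒ p·4+(1-p)·0 = p·2+(1-p)·2 ⇒ p(2) = (1-p)(2) ⇒ p = 1/2

p=1/2, q=1/3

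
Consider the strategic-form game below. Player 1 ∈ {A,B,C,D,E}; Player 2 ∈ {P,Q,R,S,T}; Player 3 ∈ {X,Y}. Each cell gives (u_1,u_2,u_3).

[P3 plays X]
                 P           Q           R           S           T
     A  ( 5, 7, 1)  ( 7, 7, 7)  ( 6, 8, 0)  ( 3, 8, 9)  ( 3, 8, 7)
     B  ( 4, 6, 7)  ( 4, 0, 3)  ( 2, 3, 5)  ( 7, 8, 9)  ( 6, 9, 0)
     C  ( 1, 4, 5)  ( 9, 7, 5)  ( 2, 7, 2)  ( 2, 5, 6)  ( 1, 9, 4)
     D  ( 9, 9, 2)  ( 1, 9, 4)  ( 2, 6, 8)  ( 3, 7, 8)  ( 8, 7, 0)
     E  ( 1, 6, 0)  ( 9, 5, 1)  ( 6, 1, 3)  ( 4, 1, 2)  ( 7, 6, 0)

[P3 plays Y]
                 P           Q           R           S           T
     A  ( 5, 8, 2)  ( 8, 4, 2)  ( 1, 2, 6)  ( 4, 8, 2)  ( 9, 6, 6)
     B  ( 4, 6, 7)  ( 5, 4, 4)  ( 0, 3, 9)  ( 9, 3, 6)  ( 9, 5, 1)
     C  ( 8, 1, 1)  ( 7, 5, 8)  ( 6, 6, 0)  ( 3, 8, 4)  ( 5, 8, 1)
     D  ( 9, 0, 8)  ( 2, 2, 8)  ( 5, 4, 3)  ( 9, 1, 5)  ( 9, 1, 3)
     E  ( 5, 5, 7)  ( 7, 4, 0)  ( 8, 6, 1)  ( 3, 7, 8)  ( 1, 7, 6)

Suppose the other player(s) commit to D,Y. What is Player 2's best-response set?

argmax u_2 = {R}

u_2(P vs D,Y) = 0
u_2(Q vs D,Y) = 2
u_2(R vs D,Y) = 4
u_2(S vs D,Y) = 1
u_2(T vs D,Y) = 1
max payoff 4 at {R}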